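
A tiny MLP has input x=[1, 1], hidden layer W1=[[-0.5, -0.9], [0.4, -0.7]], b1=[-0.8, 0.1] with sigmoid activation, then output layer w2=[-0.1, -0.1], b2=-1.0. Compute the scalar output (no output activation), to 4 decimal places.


z1[0] = (-0.5)·(1) + (-0.9)·(1) - 0.8 = -2.2
z1[1] = (0.4)·(1) + (-0.7)·(1) + 0.1 = -0.2
h = sigmoid(z1) = [0.0998, 0.4502]
output = (-0.1)·(0.0998) + (-0.1)·(0.4502) - 1.0 = -1.055

-1.055


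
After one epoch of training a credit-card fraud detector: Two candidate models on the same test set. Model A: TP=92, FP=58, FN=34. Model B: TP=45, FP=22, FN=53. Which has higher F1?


Model A: P=92/150=0.6133, R=92/126=0.7302, F1=2PR/(P+R)=2TP/(2TP+FP+FN)=184/276=0.6667
Model B: P=45/67=0.6716, R=45/98=0.4592, F1=2PR/(P+R)=2TP/(2TP+FP+FN)=90/165=0.5455
0.6667 > 0.5455 → Model A

Model A


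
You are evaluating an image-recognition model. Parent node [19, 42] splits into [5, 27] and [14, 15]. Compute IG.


Parent = [19, 42], H_parent = 0.8949
H_left = 0.6253 (n=32), H_right = 0.9991 (n=29)
H_children = (32/61)·0.6253 + (29/61)·0.9991 = 0.803
IG = 0.8949 - 0.803 = 0.0919

0.0919


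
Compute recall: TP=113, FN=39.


Recall = TP/(TP+FN)
= 113/(113+39)
= 113/152 = 74.34%

74.34%


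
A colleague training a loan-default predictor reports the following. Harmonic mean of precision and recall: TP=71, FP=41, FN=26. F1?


Precision = 71/112 = 0.6339
Recall = 71/97 = 0.732
F1 = 2·P·R/(P+R) = 2·TP/(2·TP+FP+FN) = 142/(142+41+26) = 142/209 = 0.6794

0.6794


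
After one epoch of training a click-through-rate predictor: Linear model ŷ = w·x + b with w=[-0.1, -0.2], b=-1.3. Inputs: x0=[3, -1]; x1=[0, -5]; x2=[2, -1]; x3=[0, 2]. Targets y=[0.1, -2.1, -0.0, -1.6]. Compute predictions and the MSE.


ŷ0 = (-0.1)·(3) + (-0.2)·(-1) - 1.3 = -1.4
ŷ1 = (-0.1)·(0) + (-0.2)·(-5) - 1.3 = -0.3
ŷ2 = (-0.1)·(2) + (-0.2)·(-1) - 1.3 = -1.3
ŷ3 = (-0.1)·(0) + (-0.2)·(2) - 1.3 = -1.7
errors² = [2.25, 3.24, 1.69, 0.01]
MSE = 7.1900/4 = 1.7975

1.7975


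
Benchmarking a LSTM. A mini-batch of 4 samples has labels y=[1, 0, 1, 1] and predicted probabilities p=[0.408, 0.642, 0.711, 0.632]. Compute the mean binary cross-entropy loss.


L[0] = -ln(0.408) = 0.8965
L[1] = -ln(1-0.642) = -ln(0.358) = 1.0272
L[2] = -ln(0.711) = 0.3411
L[3] = -ln(0.632) = 0.4589
mean = (0.8965 + 1.0272 + 0.3411 + 0.4589)/4 = 0.6809

0.6809


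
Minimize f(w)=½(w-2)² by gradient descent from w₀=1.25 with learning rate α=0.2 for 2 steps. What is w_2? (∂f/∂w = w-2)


step 1: grad = 1.25-2 = -0.75; w = 1.25 - 0.2·(-0.75) = 1.4
step 2: grad = 1.4-2 = -0.6; w = 1.4 - 0.2·(-0.6) = 1.52

1.52


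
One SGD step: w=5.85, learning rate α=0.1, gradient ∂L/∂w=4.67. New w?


w_new = w - α·∇
= 5.85 - 0.1·4.67
= 5.85 - 0.467
= 5.383

5.383


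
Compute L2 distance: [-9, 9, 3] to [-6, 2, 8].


d = √((-9+ 6)² + (9-2)² + (3-8)²)
  = √(9 + 49 + 25)
  = √83 = 9.1104

9.1104


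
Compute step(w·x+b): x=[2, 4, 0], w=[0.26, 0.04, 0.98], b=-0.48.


z = (2)·(0.26) + (4)·(0.04) + (0)·(0.98) - 0.48
  = 0.2
step(z) = 1 (z≥0)

1


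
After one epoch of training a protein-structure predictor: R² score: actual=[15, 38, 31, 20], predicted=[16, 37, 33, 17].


ȳ = 26
SS_res = Σ(y-ŷ)² = 15
SS_tot = Σ(y-ȳ)² = 326
R² = 1 - SS_res/SS_tot = 1 - 0.046 = 0.954

0.954


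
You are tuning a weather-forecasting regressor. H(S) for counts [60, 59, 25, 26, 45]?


Probabilities: [60/215, 59/215, 25/215, 26/215, 45/215] ≈ [0.2791, 0.2744, 0.1163, 0.1209, 0.2093]
H = -((60/215)·log₂(60/215) + (59/215)·log₂(59/215) + (25/215)·log₂(25/215) + (26/215)·log₂(26/215) + (45/215)·log₂(45/215))
  = 2.2276 bits

2.2276 bits


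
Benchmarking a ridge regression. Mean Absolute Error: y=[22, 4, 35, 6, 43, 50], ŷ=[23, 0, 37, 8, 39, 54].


Absolute errors: |22-23|=1, |4-0|=4, |35-37|=2, |6-8|=2, |43-39|=4, |50-54|=4
Sum = 17
MAE = 17/6 = 17/6

17/6


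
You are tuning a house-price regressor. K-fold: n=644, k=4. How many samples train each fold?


Fold size = 644/4 = 161
Training per fold = 644 - 161 = 483

483


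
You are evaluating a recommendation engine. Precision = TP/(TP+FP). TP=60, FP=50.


Precision = TP/(TP+FP)
= 60/(60+50)
= 60/110 = 54.55%

54.55%


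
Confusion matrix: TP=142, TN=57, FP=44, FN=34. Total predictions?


Total = TP + TN + FP + FN
= 142 + 57 + 44 + 34
= 277
(Predicted positive: 186, predicted negative: 91)

277


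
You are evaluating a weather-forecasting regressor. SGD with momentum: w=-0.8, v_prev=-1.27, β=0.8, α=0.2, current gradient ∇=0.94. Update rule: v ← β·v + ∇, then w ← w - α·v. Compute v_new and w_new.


v_new = 0.8·-1.27 + 0.94 = -1.016 + 0.94 = -0.076
w_new = -0.8 - 0.2·-0.076 = -0.8 + 0.0152 = -0.7848

v_new=-0.076, w_new=-0.7848


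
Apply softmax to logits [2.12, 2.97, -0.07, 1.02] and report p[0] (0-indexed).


Exponentials: e^2.12=8.3311, e^2.97=19.4919, e^-0.07=0.9324, e^1.02=2.7732
Sum = 31.5286
Softmax = [0.2642, 0.6182, 0.0296, 0.088]
p[0] = 8.3311/31.5286 = 0.2642

0.2642


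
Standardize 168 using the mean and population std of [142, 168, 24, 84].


μ = 104.5, σ = 55.5405
z = (168 - 104.5)/55.5405 = 1.1433

1.1433


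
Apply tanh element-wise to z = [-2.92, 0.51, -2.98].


tanh(-2.92) = -0.9942
tanh(0.51) = 0.4699
tanh(-2.98) = -0.9949
result = [-0.9942, 0.4699, -0.9949]

[-0.9942, 0.4699, -0.9949]


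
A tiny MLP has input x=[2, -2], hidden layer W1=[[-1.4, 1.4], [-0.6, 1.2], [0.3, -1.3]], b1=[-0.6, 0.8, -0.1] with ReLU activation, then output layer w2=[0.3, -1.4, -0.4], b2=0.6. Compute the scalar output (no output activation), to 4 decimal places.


z1[0] = (-1.4)·(2) + (1.4)·(-2) - 0.6 = -6.2
z1[1] = (-0.6)·(2) + (1.2)·(-2) + 0.8 = -2.8
z1[2] = (0.3)·(2) + (-1.3)·(-2) - 0.1 = 3.1
h = ReLU(z1) = [0.0, 0.0, 3.1]
output = (0.3)·(0.0) + (-1.4)·(0.0) + (-0.4)·(3.1) + 0.6 = -0.64

-0.64


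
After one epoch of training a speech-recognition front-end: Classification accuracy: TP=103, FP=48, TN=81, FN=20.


Accuracy = (TP+TN)/(TP+TN+FP+FN)
= (103+81)/(252)
= 184/252 = 73.02%

73.02%


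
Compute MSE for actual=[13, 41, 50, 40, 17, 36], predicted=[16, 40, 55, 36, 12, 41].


Squared errors: (13-16)²=9, (41-40)²=1, (50-55)²=25, (40-36)²=16, (17-12)²=25, (36-41)²=25
Sum = 101
MSE = 101/6 = 101/6

101/6


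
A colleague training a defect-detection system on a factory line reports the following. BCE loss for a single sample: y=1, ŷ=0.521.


BCE = -[y·ln(p) + (1-y)·ln(1-p)]
= -1·ln(0.521) - 0
= -ln(0.521) = 0.652

0.652


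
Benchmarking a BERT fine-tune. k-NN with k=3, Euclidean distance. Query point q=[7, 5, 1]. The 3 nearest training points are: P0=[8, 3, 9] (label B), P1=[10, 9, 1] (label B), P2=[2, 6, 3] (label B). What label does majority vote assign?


d(q,P0) = 8.3066  (label B)
d(q,P1) = 5.0  (label B)
d(q,P2) = 5.4772  (label B)
Votes: A=0, B=3
Majority → B

B


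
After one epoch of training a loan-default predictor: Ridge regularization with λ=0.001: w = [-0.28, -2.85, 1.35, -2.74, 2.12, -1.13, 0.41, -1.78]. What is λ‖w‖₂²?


‖w‖₂² = (-0.28)² + (-2.85)² + (1.35)² + (-2.74)² + (2.12)² + (-1.13)² + (0.41)² + (-1.78)²
     = 0.0784 + 8.1225 + 1.8225 + 7.5076 + 4.4944 + 1.2769 + 0.1681 + 3.1684
     = 26.6388
λ·‖w‖₂² = 0.001·26.6388 = 0.026639

0.026639


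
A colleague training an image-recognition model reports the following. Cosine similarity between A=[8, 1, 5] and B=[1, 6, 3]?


A·B = 8·1 + 1·6 + 5·3 = 29
‖A‖ = √90 = 9.4868, ‖B‖ = √46 = 6.7823
cos = 29/(√90·√46) = 29/√4140 = 0.4507

0.4507


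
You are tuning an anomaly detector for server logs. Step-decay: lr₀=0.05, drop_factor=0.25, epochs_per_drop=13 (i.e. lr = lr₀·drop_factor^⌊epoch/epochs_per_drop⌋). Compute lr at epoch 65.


n_drops = ⌊65/13⌋ = 5
lr = 0.05·0.25^5 = 0.05·0.0009765625 = 0.000048828125

0.000048828125


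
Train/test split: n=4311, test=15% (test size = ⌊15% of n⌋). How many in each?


Test = ⌊4311·15/100⌋ = 646
Train = 4311 - 646 = 3665

Train: 3665, Test: 646


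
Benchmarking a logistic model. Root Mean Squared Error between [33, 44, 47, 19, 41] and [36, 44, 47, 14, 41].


MSE = 34/5 = 6.8
RMSE = √(34/5) = 2.6077

2.6077


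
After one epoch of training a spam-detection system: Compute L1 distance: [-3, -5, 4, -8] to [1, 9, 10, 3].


d = |-3-1| + |-5-9| + |4-10| + |-8-3|
  = 4 + 14 + 6 + 11
  = 35

35


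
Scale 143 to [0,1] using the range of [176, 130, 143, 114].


min=114, max=176
(143-114)/(176-114) = 29/62 = 0.4677

0.4677


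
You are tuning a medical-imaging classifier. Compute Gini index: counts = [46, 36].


Probabilities: [46/82, 36/82] ≈ [0.561, 0.439]
Σpᵢ² = (2116 + 1296)/82² = 3412/6724
Gini = 1 - Σpᵢ² = 1 - 3412/6724 = 0.4926

0.4926


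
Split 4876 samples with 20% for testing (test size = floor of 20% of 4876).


Test = ⌊4876·20/100⌋ = 975
Train = 4876 - 975 = 3901

Train: 3901, Test: 975


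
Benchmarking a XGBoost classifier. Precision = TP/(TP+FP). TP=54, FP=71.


Precision = TP/(TP+FP)
= 54/(54+71)
= 54/125 = 43.2%

43.2%


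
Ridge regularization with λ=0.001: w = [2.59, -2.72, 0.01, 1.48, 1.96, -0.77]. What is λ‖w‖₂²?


‖w‖₂² = (2.59)² + (-2.72)² + (0.01)² + (1.48)² + (1.96)² + (-0.77)²
     = 6.7081 + 7.3984 + 0.0001 + 2.1904 + 3.8416 + 0.5929
     = 20.7315
λ·‖w‖₂² = 0.001·20.7315 = 0.020731

0.020731


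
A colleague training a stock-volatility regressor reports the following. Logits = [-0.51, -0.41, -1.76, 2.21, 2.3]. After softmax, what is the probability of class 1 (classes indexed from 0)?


Exponentials: e^-0.51=0.6005, e^-0.41=0.6637, e^-1.76=0.172, e^2.21=9.1157, e^2.3=9.9742
Sum = 20.5261
Softmax = [0.0293, 0.0323, 0.0084, 0.4441, 0.4859]
p[1] = 0.6637/20.5261 = 0.0323

0.0323


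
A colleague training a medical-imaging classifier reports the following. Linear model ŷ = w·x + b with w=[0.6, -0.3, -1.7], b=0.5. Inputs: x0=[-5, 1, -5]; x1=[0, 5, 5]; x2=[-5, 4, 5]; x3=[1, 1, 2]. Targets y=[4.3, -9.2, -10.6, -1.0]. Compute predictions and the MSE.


ŷ0 = (0.6)·(-5) + (-0.3)·(1) + (-1.7)·(-5) + 0.5 = 5.7
ŷ1 = (0.6)·(0) + (-0.3)·(5) + (-1.7)·(5) + 0.5 = -9.5
ŷ2 = (0.6)·(-5) + (-0.3)·(4) + (-1.7)·(5) + 0.5 = -12.2
ŷ3 = (0.6)·(1) + (-0.3)·(1) + (-1.7)·(2) + 0.5 = -2.6
errors² = [1.96, 0.09, 2.56, 2.56]
MSE = 7.1700/4 = 1.7925

1.7925


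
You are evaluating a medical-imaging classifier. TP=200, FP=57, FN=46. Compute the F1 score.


Precision = 200/257 = 0.7782
Recall = 200/246 = 0.813
F1 = 2·P·R/(P+R) = 2·TP/(2·TP+FP+FN) = 400/(400+57+46) = 400/503 = 0.7952

0.7952


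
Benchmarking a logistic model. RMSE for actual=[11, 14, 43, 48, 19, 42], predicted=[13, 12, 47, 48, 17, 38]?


MSE = 44/6 = 7.3333
RMSE = √(44/6) = 2.708

2.708


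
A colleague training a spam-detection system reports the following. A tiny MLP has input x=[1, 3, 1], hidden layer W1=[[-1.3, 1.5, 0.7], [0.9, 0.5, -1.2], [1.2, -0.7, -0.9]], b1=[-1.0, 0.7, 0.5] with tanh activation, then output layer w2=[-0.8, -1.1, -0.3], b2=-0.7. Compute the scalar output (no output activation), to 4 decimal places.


z1[0] = (-1.3)·(1) + (1.5)·(3) + (0.7)·(1) - 1.0 = 2.9
z1[1] = (0.9)·(1) + (0.5)·(3) + (-1.2)·(1) + 0.7 = 1.9
z1[2] = (1.2)·(1) + (-0.7)·(3) + (-0.9)·(1) + 0.5 = -1.3
h = tanh(z1) = [0.994, 0.9562, -0.8617]
output = (-0.8)·(0.994) + (-1.1)·(0.9562) + (-0.3)·(-0.8617) - 0.7 = -2.2885

-2.2885


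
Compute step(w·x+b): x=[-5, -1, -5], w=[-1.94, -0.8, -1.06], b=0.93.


z = (-5)·(-1.94) + (-1)·(-0.8) + (-5)·(-1.06) + 0.93
  = 16.73
step(z) = 1 (z≥0)

1


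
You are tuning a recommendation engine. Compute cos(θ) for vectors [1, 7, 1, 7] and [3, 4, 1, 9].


A·B = 1·3 + 7·4 + 1·1 + 7·9 = 95
‖A‖ = √100 = 10, ‖B‖ = √107 = 10.3441
cos = 95/(√100·√107) = 95/√10700 = 0.9184

0.9184


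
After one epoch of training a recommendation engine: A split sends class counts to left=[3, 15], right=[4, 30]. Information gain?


Parent = [7, 45], H_parent = 0.57
H_left = 0.65 (n=18), H_right = 0.5226 (n=34)
H_children = (18/52)·0.65 + (34/52)·0.5226 = 0.5667
IG = 0.57 - 0.5667 = 0.0033

0.0033


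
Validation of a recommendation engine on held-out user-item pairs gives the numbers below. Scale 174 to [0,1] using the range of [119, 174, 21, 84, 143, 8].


min=8, max=174
(174-8)/(174-8) = 166/166 = 1.0

1.0


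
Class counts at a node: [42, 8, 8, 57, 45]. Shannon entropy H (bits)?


Probabilities: [42/160, 8/160, 8/160, 57/160, 45/160] ≈ [0.2625, 0.05, 0.05, 0.3563, 0.2812]
H = -((42/160)·log₂(42/160) + (8/160)·log₂(8/160) + (8/160)·log₂(8/160) + (57/160)·log₂(57/160) + (45/160)·log₂(45/160))
  = 1.9839 bits

1.9839 bits


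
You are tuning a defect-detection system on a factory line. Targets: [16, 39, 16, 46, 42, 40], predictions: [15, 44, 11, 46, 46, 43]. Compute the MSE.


Squared errors: (16-15)²=1, (39-44)²=25, (16-11)²=25, (46-46)²=0, (42-46)²=16, (40-43)²=9
Sum = 76
MSE = 76/6 = 38/3

38/3


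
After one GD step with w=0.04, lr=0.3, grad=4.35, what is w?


w_new = w - α·∇
= 0.04 - 0.3·4.35
= 0.04 - 1.305
= -1.265

-1.265


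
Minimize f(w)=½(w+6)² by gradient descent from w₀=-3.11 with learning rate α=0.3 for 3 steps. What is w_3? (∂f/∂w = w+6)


step 1: grad = -3.11+6 = 2.89; w = -3.11 - 0.3·(2.89) = -3.977
step 2: grad = -3.977+6 = 2.023; w = -3.977 - 0.3·(2.023) = -4.5839
step 3: grad = -4.5839+6 = 1.4161; w = -4.5839 - 0.3·(1.4161) = -5.00873

-5.00873


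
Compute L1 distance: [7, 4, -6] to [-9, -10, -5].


d = |7+ 9| + |4+ 10| + |-6+ 5|
  = 16 + 14 + 1
  = 31

31


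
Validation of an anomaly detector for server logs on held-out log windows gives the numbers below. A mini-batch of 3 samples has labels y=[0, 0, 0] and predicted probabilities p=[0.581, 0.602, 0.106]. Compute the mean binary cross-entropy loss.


L[0] = -ln(1-0.581) = -ln(0.419) = 0.8699
L[1] = -ln(1-0.602) = -ln(0.398) = 0.9213
L[2] = -ln(1-0.106) = -ln(0.894) = 0.112
mean = (0.8699 + 0.9213 + 0.112)/3 = 0.6344

0.6344


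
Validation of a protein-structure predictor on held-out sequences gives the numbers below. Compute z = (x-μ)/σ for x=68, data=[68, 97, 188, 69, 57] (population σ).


μ = 95.8, σ = 47.9558
z = (68 - 95.8)/47.9558 = -0.5797

-0.5797


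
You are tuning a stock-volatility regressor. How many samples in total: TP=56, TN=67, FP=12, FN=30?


Total = TP + TN + FP + FN
= 56 + 67 + 12 + 30
= 165
(Predicted positive: 68, predicted negative: 97)

165


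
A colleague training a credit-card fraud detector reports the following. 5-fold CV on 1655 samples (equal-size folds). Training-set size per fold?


Fold size = 1655/5 = 331
Training per fold = 1655 - 331 = 1324

1324


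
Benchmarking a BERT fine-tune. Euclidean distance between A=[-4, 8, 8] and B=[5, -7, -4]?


d = √((-4-5)² + (8+ 7)² + (8+ 4)²)
  = √(81 + 225 + 144)
  = √450 = 21.2132

21.2132


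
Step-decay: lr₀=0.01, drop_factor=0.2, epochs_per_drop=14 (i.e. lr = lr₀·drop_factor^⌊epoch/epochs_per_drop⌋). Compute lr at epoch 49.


n_drops = ⌊49/14⌋ = 3
lr = 0.01·0.2^3 = 0.01·0.008 = 0.00008

0.00008


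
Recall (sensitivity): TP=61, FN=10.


Recall = TP/(TP+FN)
= 61/(61+10)
= 61/71 = 85.92%

85.92%


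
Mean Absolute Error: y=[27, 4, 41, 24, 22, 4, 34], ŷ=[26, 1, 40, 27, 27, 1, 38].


Absolute errors: |27-26|=1, |4-1|=3, |41-40|=1, |24-27|=3, |22-27|=5, |4-1|=3, |34-38|=4
Sum = 20
MAE = 20/7 = 20/7

20/7


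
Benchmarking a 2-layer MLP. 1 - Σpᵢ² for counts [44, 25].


Probabilities: [44/69, 25/69] ≈ [0.6377, 0.3623]
Σpᵢ² = (1936 + 625)/69² = 2561/4761
Gini = 1 - Σpᵢ² = 1 - 2561/4761 = 0.4621

0.4621


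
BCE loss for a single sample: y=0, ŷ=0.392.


BCE = -[y·ln(p) + (1-y)·ln(1-p)]
= -0 - 1·ln(1-0.392)
= -ln(0.608) = 0.4976

0.4976


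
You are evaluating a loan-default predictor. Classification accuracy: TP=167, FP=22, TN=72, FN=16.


Accuracy = (TP+TN)/(TP+TN+FP+FN)
= (167+72)/(277)
= 239/277 = 86.28%

86.28%


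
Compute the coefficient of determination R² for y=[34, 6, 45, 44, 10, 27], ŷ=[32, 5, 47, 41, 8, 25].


ȳ = 27.6667
SS_res = Σ(y-ŷ)² = 26
SS_tot = Σ(y-ȳ)² = 1389.33
R² = 1 - SS_res/SS_tot = 1 - 0.0187 = 0.9813

0.9813


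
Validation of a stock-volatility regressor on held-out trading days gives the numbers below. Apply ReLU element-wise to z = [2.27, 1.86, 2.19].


ReLU(2.27) = max(0, 2.27) = 2.27
ReLU(1.86) = max(0, 1.86) = 1.86
ReLU(2.19) = max(0, 2.19) = 2.19
result = [2.27, 1.86, 2.19]

[2.27, 1.86, 2.19]


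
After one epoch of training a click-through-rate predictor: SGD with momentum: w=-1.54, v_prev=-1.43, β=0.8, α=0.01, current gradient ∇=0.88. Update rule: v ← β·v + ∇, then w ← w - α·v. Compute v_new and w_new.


v_new = 0.8·-1.43 + 0.88 = -1.144 + 0.88 = -0.264
w_new = -1.54 - 0.01·-0.264 = -1.54 + 0.00264 = -1.53736

v_new=-0.264, w_new=-1.53736


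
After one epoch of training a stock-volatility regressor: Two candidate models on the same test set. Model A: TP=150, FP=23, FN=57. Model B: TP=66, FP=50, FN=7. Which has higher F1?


Model A: P=150/173=0.8671, R=150/207=0.7246, F1=2PR/(P+R)=2TP/(2TP+FP+FN)=300/380=0.7895
Model B: P=66/116=0.569, R=66/73=0.9041, F1=2PR/(P+R)=2TP/(2TP+FP+FN)=132/189=0.6984
0.7895 > 0.6984 → Model A

Model A


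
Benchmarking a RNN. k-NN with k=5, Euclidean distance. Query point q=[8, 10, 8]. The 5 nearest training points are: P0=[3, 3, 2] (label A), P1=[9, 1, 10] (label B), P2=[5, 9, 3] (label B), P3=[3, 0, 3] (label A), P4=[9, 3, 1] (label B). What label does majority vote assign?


d(q,P0) = 10.4881  (label A)
d(q,P1) = 9.2736  (label B)
d(q,P2) = 5.9161  (label B)
d(q,P3) = 12.2474  (label A)
d(q,P4) = 9.9499  (label B)
Votes: A=2, B=3
Majority → B

B


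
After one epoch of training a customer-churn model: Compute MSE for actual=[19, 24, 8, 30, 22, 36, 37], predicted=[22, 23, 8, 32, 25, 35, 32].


Squared errors: (19-22)²=9, (24-23)²=1, (8-8)²=0, (30-32)²=4, (22-25)²=9, (36-35)²=1, (37-32)²=25
Sum = 49
MSE = 49/7 = 7

7


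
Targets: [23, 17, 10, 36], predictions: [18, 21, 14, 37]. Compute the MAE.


Absolute errors: |23-18|=5, |17-21|=4, |10-14|=4, |36-37|=1
Sum = 14
MAE = 14/4 = 7/2

7/2


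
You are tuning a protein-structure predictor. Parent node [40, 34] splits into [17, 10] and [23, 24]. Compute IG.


Parent = [40, 34], H_parent = 0.9953
H_left = 0.951 (n=27), H_right = 0.9997 (n=47)
H_children = (27/74)·0.951 + (47/74)·0.9997 = 0.9819
IG = 0.9953 - 0.9819 = 0.0134

0.0134


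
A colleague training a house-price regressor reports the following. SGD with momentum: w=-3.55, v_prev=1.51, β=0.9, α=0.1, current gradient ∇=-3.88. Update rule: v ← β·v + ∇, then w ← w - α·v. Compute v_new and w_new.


v_new = 0.9·1.51 - 3.88 = 1.359 - 3.88 = -2.521
w_new = -3.55 - 0.1·-2.521 = -3.55 + 0.2521 = -3.2979

v_new=-2.521, w_new=-3.2979


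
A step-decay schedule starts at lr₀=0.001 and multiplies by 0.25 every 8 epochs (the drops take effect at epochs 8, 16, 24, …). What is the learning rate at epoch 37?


n_drops = ⌊37/8⌋ = 4
lr = 0.001·0.25^4 = 0.001·0.00390625 = 0.00000390625

0.00000390625


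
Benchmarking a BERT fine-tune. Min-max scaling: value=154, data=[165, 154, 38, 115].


min=38, max=165
(154-38)/(165-38) = 116/127 = 0.9134

0.9134


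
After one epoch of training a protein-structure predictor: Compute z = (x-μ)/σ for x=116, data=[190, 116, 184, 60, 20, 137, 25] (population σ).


μ = 104.5714, σ = 65.7481
z = (116 - 104.5714)/65.7481 = 0.1738

0.1738


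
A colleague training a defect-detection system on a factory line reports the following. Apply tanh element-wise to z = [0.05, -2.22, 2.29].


tanh(0.05) = 0.05
tanh(-2.22) = -0.9767
tanh(2.29) = 0.9797
result = [0.05, -0.9767, 0.9797]

[0.05, -0.9767, 0.9797]


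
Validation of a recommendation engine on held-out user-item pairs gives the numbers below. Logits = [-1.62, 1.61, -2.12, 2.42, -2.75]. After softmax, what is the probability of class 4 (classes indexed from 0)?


Exponentials: e^-1.62=0.1979, e^1.61=5.0028, e^-2.12=0.12, e^2.42=11.2459, e^-2.75=0.0639
Sum = 16.6305
Softmax = [0.0119, 0.3008, 0.0072, 0.6762, 0.0038]
p[4] = 0.0639/16.6305 = 0.0038

0.0038


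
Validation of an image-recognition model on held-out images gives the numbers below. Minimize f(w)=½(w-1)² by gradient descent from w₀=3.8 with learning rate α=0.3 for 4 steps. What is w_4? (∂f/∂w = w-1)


step 1: grad = 3.8-1 = 2.8; w = 3.8 - 0.3·(2.8) = 2.96
step 2: grad = 2.96-1 = 1.96; w = 2.96 - 0.3·(1.96) = 2.372
step 3: grad = 2.372-1 = 1.372; w = 2.372 - 0.3·(1.372) = 1.9604
step 4: grad = 1.9604-1 = 0.9604; w = 1.9604 - 0.3·(0.9604) = 1.67228

1.67228


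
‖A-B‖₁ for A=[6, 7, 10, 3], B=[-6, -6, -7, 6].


d = |6+ 6| + |7+ 6| + |10+ 7| + |3-6|
  = 12 + 13 + 17 + 3
  = 45

45


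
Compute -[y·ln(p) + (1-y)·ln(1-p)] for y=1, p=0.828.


BCE = -[y·ln(p) + (1-y)·ln(1-p)]
= -1·ln(0.828) - 0
= -ln(0.828) = 0.1887

0.1887


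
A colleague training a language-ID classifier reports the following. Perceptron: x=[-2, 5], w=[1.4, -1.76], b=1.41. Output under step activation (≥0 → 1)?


z = (-2)·(1.4) + (5)·(-1.76) + 1.41
  = -10.19
step(z) = 0 (z<0)

0


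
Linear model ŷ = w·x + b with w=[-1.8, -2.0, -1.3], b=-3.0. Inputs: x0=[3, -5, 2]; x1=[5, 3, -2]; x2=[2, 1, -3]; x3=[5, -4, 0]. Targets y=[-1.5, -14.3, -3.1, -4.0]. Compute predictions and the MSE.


ŷ0 = (-1.8)·(3) + (-2.0)·(-5) + (-1.3)·(2) - 3.0 = -1.0
ŷ1 = (-1.8)·(5) + (-2.0)·(3) + (-1.3)·(-2) - 3.0 = -15.4
ŷ2 = (-1.8)·(2) + (-2.0)·(1) + (-1.3)·(-3) - 3.0 = -4.7
ŷ3 = (-1.8)·(5) + (-2.0)·(-4) + (-1.3)·(0) - 3.0 = -4.0
errors² = [0.25, 1.21, 2.56, 0.0]
MSE = 4.0200/4 = 1.005

1.005


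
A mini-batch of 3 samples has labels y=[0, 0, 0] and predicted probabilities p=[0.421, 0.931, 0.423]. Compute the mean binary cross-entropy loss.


L[0] = -ln(1-0.421) = -ln(0.579) = 0.5465
L[1] = -ln(1-0.931) = -ln(0.069) = 2.6736
L[2] = -ln(1-0.423) = -ln(0.577) = 0.5499
mean = (0.5465 + 2.6736 + 0.5499)/3 = 1.2567

1.2567


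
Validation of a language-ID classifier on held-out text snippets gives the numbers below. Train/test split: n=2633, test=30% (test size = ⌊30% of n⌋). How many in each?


Test = ⌊2633·30/100⌋ = 789
Train = 2633 - 789 = 1844

Train: 1844, Test: 789


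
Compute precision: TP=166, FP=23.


Precision = TP/(TP+FP)
= 166/(166+23)
= 166/189 = 87.83%

87.83%


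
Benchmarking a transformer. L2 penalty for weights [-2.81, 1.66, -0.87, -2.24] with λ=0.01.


‖w‖₂² = (-2.81)² + (1.66)² + (-0.87)² + (-2.24)²
     = 7.8961 + 2.7556 + 0.7569 + 5.0176
     = 16.4262
λ·‖w‖₂² = 0.01·16.4262 = 0.164262

0.164262


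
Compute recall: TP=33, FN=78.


Recall = TP/(TP+FN)
= 33/(33+78)
= 33/111 = 29.73%

29.73%


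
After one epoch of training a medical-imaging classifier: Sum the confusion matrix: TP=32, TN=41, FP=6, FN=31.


Total = TP + TN + FP + FN
= 32 + 41 + 6 + 31
= 110
(Predicted positive: 38, predicted negative: 72)

110


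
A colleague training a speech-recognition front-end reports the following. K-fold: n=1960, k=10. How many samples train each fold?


Fold size = 1960/10 = 196
Training per fold = 1960 - 196 = 1764

1764


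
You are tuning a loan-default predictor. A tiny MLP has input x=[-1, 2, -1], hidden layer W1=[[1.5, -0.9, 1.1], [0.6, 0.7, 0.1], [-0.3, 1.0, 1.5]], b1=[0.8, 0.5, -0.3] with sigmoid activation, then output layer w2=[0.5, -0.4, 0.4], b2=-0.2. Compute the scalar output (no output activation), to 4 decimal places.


z1[0] = (1.5)·(-1) + (-0.9)·(2) + (1.1)·(-1) + 0.8 = -3.6
z1[1] = (0.6)·(-1) + (0.7)·(2) + (0.1)·(-1) + 0.5 = 1.2
z1[2] = (-0.3)·(-1) + (1.0)·(2) + (1.5)·(-1) - 0.3 = 0.5
h = sigmoid(z1) = [0.0266, 0.7685, 0.6225]
output = (0.5)·(0.0266) + (-0.4)·(0.7685) + (0.4)·(0.6225) - 0.2 = -0.2451

-0.2451


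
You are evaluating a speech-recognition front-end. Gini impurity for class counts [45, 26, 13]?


Probabilities: [45/84, 26/84, 13/84] ≈ [0.5357, 0.3095, 0.1548]
Σpᵢ² = (2025 + 676 + 169)/84² = 2870/7056
Gini = 1 - Σpᵢ² = 1 - 2870/7056 = 0.5933

0.5933


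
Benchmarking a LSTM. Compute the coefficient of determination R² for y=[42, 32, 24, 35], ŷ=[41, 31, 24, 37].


ȳ = 33.25
SS_res = Σ(y-ŷ)² = 6
SS_tot = Σ(y-ȳ)² = 166.75
R² = 1 - SS_res/SS_tot = 1 - 0.036 = 0.964

0.964


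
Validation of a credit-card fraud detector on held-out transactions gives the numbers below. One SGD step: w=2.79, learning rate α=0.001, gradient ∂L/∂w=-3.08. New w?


w_new = w - α·∇
= 2.79 - 0.001·-3.08
= 2.79 + 0.00308
= 2.79308

2.79308


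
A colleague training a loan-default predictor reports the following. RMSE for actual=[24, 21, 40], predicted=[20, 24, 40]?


MSE = 25/3 = 8.3333
RMSE = √(25/3) = 2.8868

2.8868


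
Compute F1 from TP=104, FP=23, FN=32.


Precision = 104/127 = 0.8189
Recall = 104/136 = 0.7647
F1 = 2·P·R/(P+R) = 2·TP/(2·TP+FP+FN) = 208/(208+23+32) = 208/263 = 0.7909

0.7909


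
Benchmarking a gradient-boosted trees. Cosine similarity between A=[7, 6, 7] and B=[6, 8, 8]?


A·B = 7·6 + 6·8 + 7·8 = 146
‖A‖ = √134 = 11.5758, ‖B‖ = √164 = 12.8062
cos = 146/(√134·√164) = 146/√21976 = 0.9849

0.9849


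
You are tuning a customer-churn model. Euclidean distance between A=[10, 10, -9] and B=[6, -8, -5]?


d = √((10-6)² + (10+ 8)² + (-9+ 5)²)
  = √(16 + 324 + 16)
  = √356 = 18.868

18.868


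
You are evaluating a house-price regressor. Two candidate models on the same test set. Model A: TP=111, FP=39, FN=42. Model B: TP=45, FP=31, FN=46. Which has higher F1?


Model A: P=111/150=0.74, R=111/153=0.7255, F1=2PR/(P+R)=2TP/(2TP+FP+FN)=222/303=0.7327
Model B: P=45/76=0.5921, R=45/91=0.4945, F1=2PR/(P+R)=2TP/(2TP+FP+FN)=90/167=0.5389
0.7327 > 0.5389 → Model A

Model A


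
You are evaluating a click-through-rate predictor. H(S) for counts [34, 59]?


Probabilities: [34/93, 59/93] ≈ [0.3656, 0.6344]
H = -((34/93)·log₂(34/93) + (59/93)·log₂(59/93))
  = 0.9472 bits

0.9472 bits


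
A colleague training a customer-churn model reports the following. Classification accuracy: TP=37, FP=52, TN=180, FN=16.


Accuracy = (TP+TN)/(TP+TN+FP+FN)
= (37+180)/(285)
= 217/285 = 76.14%

76.14%


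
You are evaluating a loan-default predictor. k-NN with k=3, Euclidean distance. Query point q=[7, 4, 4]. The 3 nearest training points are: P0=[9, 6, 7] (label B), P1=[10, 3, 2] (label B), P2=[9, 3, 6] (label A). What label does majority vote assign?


d(q,P0) = 4.1231  (label B)
d(q,P1) = 3.7417  (label B)
d(q,P2) = 3.0  (label A)
Votes: A=1, B=2
Majority → B

B


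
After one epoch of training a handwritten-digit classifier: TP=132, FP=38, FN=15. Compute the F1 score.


Precision = 132/170 = 0.7765
Recall = 132/147 = 0.898
F1 = 2·P·R/(P+R) = 2·TP/(2·TP+FP+FN) = 264/(264+38+15) = 264/317 = 0.8328

0.8328


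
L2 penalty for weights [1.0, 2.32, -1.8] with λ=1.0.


‖w‖₂² = (1.0)² + (2.32)² + (-1.8)²
     = 1 + 5.3824 + 3.24
     = 9.6224
λ·‖w‖₂² = 1.0·9.6224 = 9.6224

9.6224


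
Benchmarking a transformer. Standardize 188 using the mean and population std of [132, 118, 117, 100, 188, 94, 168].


μ = 131, σ = 32.3243
z = (188 - 131)/32.3243 = 1.7634

1.7634


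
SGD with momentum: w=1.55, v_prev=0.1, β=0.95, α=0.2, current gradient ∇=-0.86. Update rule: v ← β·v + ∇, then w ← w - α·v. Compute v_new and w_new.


v_new = 0.95·0.1 - 0.86 = 0.095 - 0.86 = -0.765
w_new = 1.55 - 0.2·-0.765 = 1.55 + 0.153 = 1.703

v_new=-0.765, w_new=1.703


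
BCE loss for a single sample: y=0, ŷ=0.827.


BCE = -[y·ln(p) + (1-y)·ln(1-p)]
= -0 - 1·ln(1-0.827)
= -ln(0.173) = 1.7545

1.7545


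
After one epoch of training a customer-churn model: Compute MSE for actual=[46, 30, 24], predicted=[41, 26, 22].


Squared errors: (46-41)²=25, (30-26)²=16, (24-22)²=4
Sum = 45
MSE = 45/3 = 15

15


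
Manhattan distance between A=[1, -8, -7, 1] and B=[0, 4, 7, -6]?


d = |1-0| + |-8-4| + |-7-7| + |1+ 6|
  = 1 + 12 + 14 + 7
  = 34

34


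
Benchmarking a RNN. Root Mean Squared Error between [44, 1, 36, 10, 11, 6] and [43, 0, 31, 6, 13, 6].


MSE = 47/6 = 7.8333
RMSE = √(47/6) = 2.7988

2.7988


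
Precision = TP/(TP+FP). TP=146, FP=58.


Precision = TP/(TP+FP)
= 146/(146+58)
= 146/204 = 71.57%

71.57%


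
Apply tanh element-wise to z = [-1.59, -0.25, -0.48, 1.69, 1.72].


tanh(-1.59) = -0.9201
tanh(-0.25) = -0.2449
tanh(-0.48) = -0.4462
tanh(1.69) = 0.9341
tanh(1.72) = 0.9379
result = [-0.9201, -0.2449, -0.4462, 0.9341, 0.9379]

[-0.9201, -0.2449, -0.4462, 0.9341, 0.9379]


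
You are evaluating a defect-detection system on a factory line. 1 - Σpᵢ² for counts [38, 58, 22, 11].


Probabilities: [38/129, 58/129, 22/129, 11/129] ≈ [0.2946, 0.4496, 0.1705, 0.0853]
Σpᵢ² = (1444 + 3364 + 484 + 121)/129² = 5413/16641
Gini = 1 - Σpᵢ² = 1 - 5413/16641 = 0.6747

0.6747


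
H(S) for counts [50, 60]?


Probabilities: [50/110, 60/110] ≈ [0.4545, 0.5455]
H = -((50/110)·log₂(50/110) + (60/110)·log₂(60/110))
  = 0.994 bits

0.994 bits


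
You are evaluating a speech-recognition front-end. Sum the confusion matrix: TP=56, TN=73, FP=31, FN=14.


Total = TP + TN + FP + FN
= 56 + 73 + 31 + 14
= 174
(Predicted positive: 87, predicted negative: 87)

174


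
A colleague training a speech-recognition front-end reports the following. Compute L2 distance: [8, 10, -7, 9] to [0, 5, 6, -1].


d = √((8-0)² + (10-5)² + (-7-6)² + (9+ 1)²)
  = √(64 + 25 + 169 + 100)
  = √358 = 18.9209

18.9209


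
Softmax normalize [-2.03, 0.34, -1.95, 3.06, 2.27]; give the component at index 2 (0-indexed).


Exponentials: e^-2.03=0.1313, e^0.34=1.4049, e^-1.95=0.1423, e^3.06=21.3276, e^2.27=9.6794
Sum = 32.6855
Softmax = [0.004, 0.043, 0.0044, 0.6525, 0.2961]
p[2] = 0.1423/32.6855 = 0.0044

0.0044


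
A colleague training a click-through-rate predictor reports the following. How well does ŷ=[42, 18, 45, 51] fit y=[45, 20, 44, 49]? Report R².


ȳ = 39.5
SS_res = Σ(y-ŷ)² = 18
SS_tot = Σ(y-ȳ)² = 521
R² = 1 - SS_res/SS_tot = 1 - 0.0345 = 0.9655

0.9655


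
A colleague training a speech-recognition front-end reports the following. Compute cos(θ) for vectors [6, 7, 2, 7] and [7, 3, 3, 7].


A·B = 6·7 + 7·3 + 2·3 + 7·7 = 118
‖A‖ = √138 = 11.7473, ‖B‖ = √116 = 10.7703
cos = 118/(√138·√116) = 118/√16008 = 0.9326

0.9326


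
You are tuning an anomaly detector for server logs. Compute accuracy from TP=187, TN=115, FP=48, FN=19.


Accuracy = (TP+TN)/(TP+TN+FP+FN)
= (187+115)/(369)
= 302/369 = 81.84%

81.84%


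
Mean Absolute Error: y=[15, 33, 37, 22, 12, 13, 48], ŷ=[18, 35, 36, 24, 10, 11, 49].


Absolute errors: |15-18|=3, |33-35|=2, |37-36|=1, |22-24|=2, |12-10|=2, |13-11|=2, |48-49|=1
Sum = 13
MAE = 13/7 = 13/7

13/7


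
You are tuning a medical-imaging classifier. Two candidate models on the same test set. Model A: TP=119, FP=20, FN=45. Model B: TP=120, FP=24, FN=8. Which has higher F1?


Model A: P=119/139=0.8561, R=119/164=0.7256, F1=2PR/(P+R)=2TP/(2TP+FP+FN)=238/303=0.7855
Model B: P=120/144=0.8333, R=120/128=0.9375, F1=2PR/(P+R)=2TP/(2TP+FP+FN)=240/272=0.8824
0.7855 < 0.8824 → Model B

Model B


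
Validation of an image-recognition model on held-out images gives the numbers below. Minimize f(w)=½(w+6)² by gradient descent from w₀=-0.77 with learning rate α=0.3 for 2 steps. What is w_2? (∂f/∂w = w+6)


step 1: grad = -0.77+6 = 5.23; w = -0.77 - 0.3·(5.23) = -2.339
step 2: grad = -2.339+6 = 3.661; w = -2.339 - 0.3·(3.661) = -3.4373

-3.4373


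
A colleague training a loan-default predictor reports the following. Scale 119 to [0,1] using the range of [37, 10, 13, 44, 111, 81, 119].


min=10, max=119
(119-10)/(119-10) = 109/109 = 1.0

1.0


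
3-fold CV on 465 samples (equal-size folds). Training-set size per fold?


Fold size = 465/3 = 155
Training per fold = 465 - 155 = 310

310


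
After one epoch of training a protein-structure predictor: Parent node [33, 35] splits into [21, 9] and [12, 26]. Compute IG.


Parent = [33, 35], H_parent = 0.9994
H_left = 0.8813 (n=30), H_right = 0.8997 (n=38)
H_children = (30/68)·0.8813 + (38/68)·0.8997 = 0.8916
IG = 0.9994 - 0.8916 = 0.1078

0.1078


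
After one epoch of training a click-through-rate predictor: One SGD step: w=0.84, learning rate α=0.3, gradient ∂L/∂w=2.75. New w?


w_new = w - α·∇
= 0.84 - 0.3·2.75
= 0.84 - 0.825
= 0.015

0.015


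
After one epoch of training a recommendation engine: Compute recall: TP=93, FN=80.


Recall = TP/(TP+FN)
= 93/(93+80)
= 93/173 = 53.76%

53.76%


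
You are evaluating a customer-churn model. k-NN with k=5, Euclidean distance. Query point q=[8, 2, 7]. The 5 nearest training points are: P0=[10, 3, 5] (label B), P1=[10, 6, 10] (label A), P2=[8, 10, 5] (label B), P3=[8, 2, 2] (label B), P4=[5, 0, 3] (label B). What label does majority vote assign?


d(q,P0) = 3.0  (label B)
d(q,P1) = 5.3852  (label A)
d(q,P2) = 8.2462  (label B)
d(q,P3) = 5.0  (label B)
d(q,P4) = 5.3852  (label B)
Votes: A=1, B=4
Majority → B

B


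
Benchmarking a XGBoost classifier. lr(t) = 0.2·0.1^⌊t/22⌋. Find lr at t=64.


n_drops = ⌊64/22⌋ = 2
lr = 0.2·0.1^2 = 0.2·0.01 = 0.002

0.002


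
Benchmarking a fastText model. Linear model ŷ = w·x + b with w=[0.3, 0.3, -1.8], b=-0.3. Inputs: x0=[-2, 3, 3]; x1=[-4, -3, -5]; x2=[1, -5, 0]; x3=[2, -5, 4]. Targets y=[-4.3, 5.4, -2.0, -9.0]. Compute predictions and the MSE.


ŷ0 = (0.3)·(-2) + (0.3)·(3) + (-1.8)·(3) - 0.3 = -5.4
ŷ1 = (0.3)·(-4) + (0.3)·(-3) + (-1.8)·(-5) - 0.3 = 6.6
ŷ2 = (0.3)·(1) + (0.3)·(-5) + (-1.8)·(0) - 0.3 = -1.5
ŷ3 = (0.3)·(2) + (0.3)·(-5) + (-1.8)·(4) - 0.3 = -8.4
errors² = [1.21, 1.44, 0.25, 0.36]
MSE = 3.2600/4 = 0.815

0.815


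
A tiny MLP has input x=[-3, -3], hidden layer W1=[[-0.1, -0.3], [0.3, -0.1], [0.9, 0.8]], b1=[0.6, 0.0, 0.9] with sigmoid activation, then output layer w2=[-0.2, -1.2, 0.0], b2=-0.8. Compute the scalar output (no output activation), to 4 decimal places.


z1[0] = (-0.1)·(-3) + (-0.3)·(-3) + 0.6 = 1.8
z1[1] = (0.3)·(-3) + (-0.1)·(-3) + 0.0 = -0.6
z1[2] = (0.9)·(-3) + (0.8)·(-3) + 0.9 = -4.2
h = sigmoid(z1) = [0.8581, 0.3543, 0.0148]
output = (-0.2)·(0.8581) + (-1.2)·(0.3543) + (0.0)·(0.0148) - 0.8 = -1.3968

-1.3968


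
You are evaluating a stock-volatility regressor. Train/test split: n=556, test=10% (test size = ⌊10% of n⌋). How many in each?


Test = ⌊556·10/100⌋ = 55
Train = 556 - 55 = 501

Train: 501, Test: 55


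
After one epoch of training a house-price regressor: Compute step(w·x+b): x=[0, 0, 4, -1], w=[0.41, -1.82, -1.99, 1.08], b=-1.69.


z = (0)·(0.41) + (0)·(-1.82) + (4)·(-1.99) + (-1)·(1.08) - 1.69
  = -10.73
step(z) = 0 (z<0)

0


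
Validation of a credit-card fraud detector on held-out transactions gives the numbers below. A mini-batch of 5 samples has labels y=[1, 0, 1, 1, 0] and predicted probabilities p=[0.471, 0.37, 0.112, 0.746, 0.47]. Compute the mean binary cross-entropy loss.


L[0] = -ln(0.471) = 0.7529
L[1] = -ln(1-0.37) = -ln(0.63) = 0.462
L[2] = -ln(0.112) = 2.1893
L[3] = -ln(0.746) = 0.293
L[4] = -ln(1-0.47) = -ln(0.53) = 0.6349
mean = (0.7529 + 0.462 + 2.1893 + 0.293 + 0.6349)/5 = 0.8664

0.8664


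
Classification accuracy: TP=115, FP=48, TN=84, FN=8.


Accuracy = (TP+TN)/(TP+TN+FP+FN)
= (115+84)/(255)
= 199/255 = 78.04%

78.04%


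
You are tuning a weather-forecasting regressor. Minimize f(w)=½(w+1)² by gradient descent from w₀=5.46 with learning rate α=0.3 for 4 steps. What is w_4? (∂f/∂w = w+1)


step 1: grad = 5.46+1 = 6.46; w = 5.46 - 0.3·(6.46) = 3.522
step 2: grad = 3.522+1 = 4.522; w = 3.522 - 0.3·(4.522) = 2.1654
step 3: grad = 2.1654+1 = 3.1654; w = 2.1654 - 0.3·(3.1654) = 1.21578
step 4: grad = 1.21578+1 = 2.21578; w = 1.21578 - 0.3·(2.21578) = 0.551046

0.551046


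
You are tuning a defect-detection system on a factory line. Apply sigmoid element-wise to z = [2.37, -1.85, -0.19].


σ(2.37) = 1/(1+e^-2.37) = 0.9145
σ(-1.85) = 1/(1+e^1.85) = 0.1359
σ(-0.19) = 1/(1+e^0.19) = 0.4526
result = [0.9145, 0.1359, 0.4526]

[0.9145, 0.1359, 0.4526]


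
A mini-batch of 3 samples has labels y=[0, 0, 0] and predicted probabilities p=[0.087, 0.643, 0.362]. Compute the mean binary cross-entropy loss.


L[0] = -ln(1-0.087) = -ln(0.913) = 0.091
L[1] = -ln(1-0.643) = -ln(0.357) = 1.03
L[2] = -ln(1-0.362) = -ln(0.638) = 0.4494
mean = (0.091 + 1.03 + 0.4494)/3 = 0.5235

0.5235


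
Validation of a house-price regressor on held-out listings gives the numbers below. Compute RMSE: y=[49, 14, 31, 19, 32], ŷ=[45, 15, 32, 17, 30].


MSE = 26/5 = 5.2
RMSE = √(26/5) = 2.2804

2.2804


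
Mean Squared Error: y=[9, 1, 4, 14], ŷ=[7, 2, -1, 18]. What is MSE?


Squared errors: (9-7)²=4, (1-2)²=1, (4+ 1)²=25, (14-18)²=16
Sum = 46
MSE = 46/4 = 23/2

23/2


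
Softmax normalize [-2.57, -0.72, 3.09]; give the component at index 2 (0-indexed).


Exponentials: e^-2.57=0.0765, e^-0.72=0.4868, e^3.09=21.9771
Sum = 22.5404
Softmax = [0.0034, 0.0216, 0.975]
p[2] = 21.9771/22.5404 = 0.975

0.975


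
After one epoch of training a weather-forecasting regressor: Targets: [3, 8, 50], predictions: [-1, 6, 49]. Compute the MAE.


Absolute errors: |3+ 1|=4, |8-6|=2, |50-49|=1
Sum = 7
MAE = 7/3 = 7/3

7/3


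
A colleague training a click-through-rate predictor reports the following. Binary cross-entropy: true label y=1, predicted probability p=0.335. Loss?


BCE = -[y·ln(p) + (1-y)·ln(1-p)]
= -1·ln(0.335) - 0
= -ln(0.335) = 1.0936

1.0936


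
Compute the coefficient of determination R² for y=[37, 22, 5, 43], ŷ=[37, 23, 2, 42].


ȳ = 26.75
SS_res = Σ(y-ŷ)² = 11
SS_tot = Σ(y-ȳ)² = 864.75
R² = 1 - SS_res/SS_tot = 1 - 0.0127 = 0.9873

0.9873


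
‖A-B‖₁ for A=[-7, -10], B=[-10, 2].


d = |-7+ 10| + |-10-2|
  = 3 + 12
  = 15

15


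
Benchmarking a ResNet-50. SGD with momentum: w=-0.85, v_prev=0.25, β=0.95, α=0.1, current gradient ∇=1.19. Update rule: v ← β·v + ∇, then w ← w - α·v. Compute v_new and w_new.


v_new = 0.95·0.25 + 1.19 = 0.2375 + 1.19 = 1.4275
w_new = -0.85 - 0.1·1.4275 = -0.85 - 0.14275 = -0.99275

v_new=1.4275, w_new=-0.99275


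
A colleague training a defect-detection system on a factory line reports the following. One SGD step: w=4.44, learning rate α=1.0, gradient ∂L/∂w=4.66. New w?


w_new = w - α·∇
= 4.44 - 1.0·4.66
= 4.44 - 4.66
= -0.22

-0.22


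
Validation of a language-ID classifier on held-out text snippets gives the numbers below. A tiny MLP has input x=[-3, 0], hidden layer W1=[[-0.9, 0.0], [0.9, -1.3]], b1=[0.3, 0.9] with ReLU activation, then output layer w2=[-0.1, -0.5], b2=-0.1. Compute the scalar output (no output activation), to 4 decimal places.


z1[0] = (-0.9)·(-3) + (0.0)·(0) + 0.3 = 3.0
z1[1] = (0.9)·(-3) + (-1.3)·(0) + 0.9 = -1.8
h = ReLU(z1) = [3.0, 0.0]
output = (-0.1)·(3.0) + (-0.5)·(0.0) - 0.1 = -0.4

-0.4


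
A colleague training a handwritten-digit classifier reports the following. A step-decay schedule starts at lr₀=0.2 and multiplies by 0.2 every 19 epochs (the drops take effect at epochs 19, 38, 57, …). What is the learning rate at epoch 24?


n_drops = ⌊24/19⌋ = 1
lr = 0.2·0.2^1 = 0.2·0.2 = 0.04

0.04
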